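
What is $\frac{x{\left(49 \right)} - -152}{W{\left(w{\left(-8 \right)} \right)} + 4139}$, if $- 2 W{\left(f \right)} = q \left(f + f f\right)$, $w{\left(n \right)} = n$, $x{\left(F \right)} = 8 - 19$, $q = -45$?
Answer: $\frac{141}{5399} \approx 0.026116$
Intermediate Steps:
$x{\left(F \right)} = -11$
$W{\left(f \right)} = \frac{45 f}{2} + \frac{45 f^{2}}{2}$ ($W{\left(f \right)} = - \frac{\left(-45\right) \left(f + f f\right)}{2} = - \frac{\left(-45\right) \left(f + f^{2}\right)}{2} = - \frac{- 45 f - 45 f^{2}}{2} = \frac{45 f}{2} + \frac{45 f^{2}}{2}$)
$\frac{x{\left(49 \right)} - -152}{W{\left(w{\left(-8 \right)} \right)} + 4139} = \frac{-11 - -152}{\frac{45}{2} \left(-8\right) \left(1 - 8\right) + 4139} = \frac{-11 + \left(-484 + 636\right)}{\frac{45}{2} \left(-8\right) \left(-7\right) + 4139} = \frac{-11 + 152}{1260 + 4139} = \frac{141}{5399}$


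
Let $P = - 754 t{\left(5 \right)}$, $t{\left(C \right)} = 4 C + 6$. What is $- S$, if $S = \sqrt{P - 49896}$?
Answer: $- 10 i \sqrt{695} \approx - 263.63 i$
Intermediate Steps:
$t{\left(C \right)} = 6 + 4 C$
$P = -19604$ ($P = - 754 \left(6 + 4 \cdot 5\right) = - 754 \left(6 + 20\right) = \left(-754\right) 26 = -19604$)
$S = 10 i \sqrt{695}$ ($S = \sqrt{-19604 - 49896} = \sqrt{-69500} = 10 i \sqrt{695} \approx 263.63 i$)
$- S = - 10 i \sqrt{695}$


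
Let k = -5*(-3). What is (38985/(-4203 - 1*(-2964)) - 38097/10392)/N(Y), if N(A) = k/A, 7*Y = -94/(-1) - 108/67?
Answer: -31110548173/1006449612 ≈ -30.911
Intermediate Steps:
Y = 6190/469 (Y = (-94/(-1) - 108/67)/7 = (-94*(-1) - 108*1/67)/7 = (94 - 108/67)/7 = (1/7)*(6190/67) = 6190/469 ≈ 13.198)
k = 15
N(A) = 15/A
(38985/(-4203 - 1*(-2964)) - 38097/10392)/N(Y) = (38985/(-4203 - 1*(-2964)) - 38097/10392)/((15/(6190/469))) = (38985/(-4203 + 2964) - 38097*1/10392)/((15*(469/6190))) = (38985/(-1239) - 12699/3464)/(1407/1238) = (38985*(-1/1239) - 12699/3464)*(1238/1407) = (-12995/413 - 12699/3464)*(1238/1407) = -50259367/1430632*1238/1407 = -31110548173/1006449612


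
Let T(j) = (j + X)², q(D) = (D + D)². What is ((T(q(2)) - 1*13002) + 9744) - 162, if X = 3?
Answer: -3059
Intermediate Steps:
q(D) = 4*D² (q(D) = (2*D)² = 4*D²)
T(j) = (3 + j)² (T(j) = (j + 3)² = (3 + j)²)
((T(q(2)) - 1*13002) + 9744) - 162 = (((3 + 4*2²)² - 1*13002) + 9744) - 162 = (((3 + 4*4)² - 13002) + 9744) - 162 = (((3 + 16)² - 13002) + 9744) - 162 = ((19² - 13002) + 9744) - 162 = ((361 - 13002) + 9744) - 162 = (-12641 + 9744) - 162 = -2897 - 162 = -3059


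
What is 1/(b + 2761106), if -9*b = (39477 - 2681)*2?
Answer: 9/24776362 ≈ 3.6325e-7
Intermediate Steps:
b = -73592/9 (b = -(39477 - 2681)*2/9 = -36796*2/9 = -⅑*73592 = -73592/9 ≈ -8176.9)
1/(b + 2761106) = 1/(-73592/9 + 2761106) = 1/(24776362/9) = 9/24776362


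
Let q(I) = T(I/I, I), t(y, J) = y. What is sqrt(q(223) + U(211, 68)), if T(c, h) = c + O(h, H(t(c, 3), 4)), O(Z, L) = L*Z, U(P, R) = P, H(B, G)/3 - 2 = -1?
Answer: sqrt(881) ≈ 29.682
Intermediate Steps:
H(B, G) = 3 (H(B, G) = 6 + 3*(-1) = 6 - 3 = 3)
T(c, h) = c + 3*h
q(I) = 1 + 3*I (q(I) = I/I + 3*I = 1 + 3*I)
sqrt(q(223) + U(211, 68)) = sqrt((1 + 3*223) + 211) = sqrt((1 + 669) + 211) = sqrt(670 + 211) = sqrt(881)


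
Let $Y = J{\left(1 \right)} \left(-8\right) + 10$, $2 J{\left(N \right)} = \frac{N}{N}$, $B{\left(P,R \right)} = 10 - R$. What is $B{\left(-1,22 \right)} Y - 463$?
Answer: $-535$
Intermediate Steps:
$J{\left(N \right)} = \frac{1}{2}$ ($J{\left(N \right)} = \frac{N \frac{1}{N}}{2} = \frac{1}{2} \cdot 1 = \frac{1}{2}$)
$Y = 6$ ($Y = \frac{1}{2} \left(-8\right) + 10 = -4 + 10 = 6$)
$B{\left(-1,22 \right)} Y - 463 = \left(10 - 22\right) 6 - 463 = \left(-12\right) 6 - 463 = -72 - 463 = -535$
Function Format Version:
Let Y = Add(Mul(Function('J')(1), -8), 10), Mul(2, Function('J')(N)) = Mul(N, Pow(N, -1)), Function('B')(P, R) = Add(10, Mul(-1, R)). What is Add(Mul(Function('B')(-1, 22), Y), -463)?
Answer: -535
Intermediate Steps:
Function('J')(N) = Rational(1, 2) (Function('J')(N) = Mul(Rational(1, 2), Mul(N, Pow(N, -1))) = Mul(Rational(1, 2), 1) = Rational(1, 2))
Y = 6 (Y = Add(Mul(Rational(1, 2), -8), 10) = Add(-4, 10) = 6)
Add(Mul(Function('B')(-1, 22), Y), -463) = Add(Mul(Add(10, Mul(-1, 22)), 6), -463) = Add(Mul(Add(10, -22), 6), -463) = Add(Mul(-12, 6), -463) = Add(-72, -463) = -535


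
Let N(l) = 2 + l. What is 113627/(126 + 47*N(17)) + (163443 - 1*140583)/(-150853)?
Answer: 17117679491/153719207 ≈ 111.36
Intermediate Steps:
113627/(126 + 47*N(17)) + (163443 - 1*140583)/(-150853) = 113627/(126 + 47*(2 + 17)) + (163443 - 1*140583)/(-150853) = 113627/(126 + 47*19) + (163443 - 140583)*(-1/150853) = 113627/(126 + 893) + 22860*(-1/150853) = 113627/1019 - 22860/150853 = 17117679491/153719207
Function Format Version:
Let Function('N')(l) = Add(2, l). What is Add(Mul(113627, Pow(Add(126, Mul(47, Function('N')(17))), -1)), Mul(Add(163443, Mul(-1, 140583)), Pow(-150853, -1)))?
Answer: Rational(17117679491, 153719207) ≈ 111.36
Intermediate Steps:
Add(Mul(113627, Pow(Add(126, Mul(47, Function('N')(17))), -1)), Mul(Add(163443, Mul(-1, 140583)), Pow(-150853, -1))) = Add(Mul(113627, Pow(Add(126, Mul(47, Add(2, 17))), -1)), Mul(Add(163443, Mul(-1, 140583)), Pow(-150853, -1))) = Add(Mul(113627, Pow(Add(126, Mul(47, 19)), -1)), Mul(Add(163443, -140583), Rational(-1, 150853))) = Add(Mul(113627, Pow(Add(126, 893), -1)), Mul(22860, Rational(-1, 150853))) = Add(Mul(113627, Pow(1019, -1)), Rational(-22860, 150853)) = Add(Mul(113627, Rational(1, 1019)), Rational(-22860, 150853)) = Add(Rational(113627, 1019), Rational(-22860, 150853)) = Rational(17117679491, 153719207)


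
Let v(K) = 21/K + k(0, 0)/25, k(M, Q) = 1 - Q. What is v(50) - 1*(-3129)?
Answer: 156473/50 ≈ 3129.5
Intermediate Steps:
v(K) = 1/25 + 21/K (v(K) = 21/K + (1 - 1*0)/25 = 21/K + (1 + 0)*(1/25) = 21/K + 1*(1/25) = 21/K + 1/25 = 1/25 + 21/K)
v(50) - 1*(-3129) = (1/25)*(525 + 50)/50 - 1*(-3129) = (1/25)*(1/50)*575 + 3129 = 23/50 + 3129 = 156473/50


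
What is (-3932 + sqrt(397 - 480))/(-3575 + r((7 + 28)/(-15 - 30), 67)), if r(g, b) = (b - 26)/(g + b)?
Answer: 2343472/2130331 - 596*I*sqrt(83)/2130331 ≈ 1.1 - 0.0025488*I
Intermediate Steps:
r(g, b) = (-26 + b)/(b + g)
(-3932 + sqrt(397 - 480))/(-3575 + r((7 + 28)/(-15 - 30), 67)) = (-3932 + sqrt(397 - 480))/(-3575 + (-26 + 67)/(67 + (7 + 28)/(-15 - 30))) = (-3932 + sqrt(-83))/(-3575 + 41/(67 + 35/(-45))) = (-3932 + I*sqrt(83))/(-3575 + 41/(67 + 35*(-1/45))) = (-3932 + I*sqrt(83))/(-3575 + 41/(67 - 7/9)) = (-3932 + I*sqrt(83))/(-3575 + 41/(596/9)) = (-3932 + I*sqrt(83))/(-3575 + (9/596)*41) = (-3932 + I*sqrt(83))/(-3575 + 369/596) = (-3932 + I*sqrt(83))/(-2130331/596) = (-3932 + I*sqrt(83))*(-596/2130331) = 2343472/2130331 - 596*I*sqrt(83)/2130331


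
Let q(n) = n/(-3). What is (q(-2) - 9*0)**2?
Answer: 4/9 ≈ 0.44444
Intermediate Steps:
q(n) = -n/3 (q(n) = n*(-1/3) = -n/3)
(q(-2) - 9*0)**2 = (-1/3*(-2) - 9*0)**2 = (2/3 + 0)**2 = (2/3)**2 = 4/9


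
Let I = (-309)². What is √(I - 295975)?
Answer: I*√200494 ≈ 447.77*I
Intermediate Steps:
I = 95481
√(I - 295975) = √(95481 - 295975) = √(-200494) = I*√200494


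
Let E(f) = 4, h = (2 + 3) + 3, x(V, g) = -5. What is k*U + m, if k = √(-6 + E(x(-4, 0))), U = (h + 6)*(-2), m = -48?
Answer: -48 - 28*I*√2 ≈ -48.0 - 39.598*I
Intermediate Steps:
h = 8 (h = 5 + 3 = 8)
U = -28 (U = (8 + 6)*(-2) = 14*(-2) = -28)
k = I*√2 (k = √(-6 + 4) = √(-2) = I*√2 ≈ 1.4142*I)
k*U + m = (I*√2)*(-28) - 48 = -28*I*√2 - 48 = -48 - 28*I*√2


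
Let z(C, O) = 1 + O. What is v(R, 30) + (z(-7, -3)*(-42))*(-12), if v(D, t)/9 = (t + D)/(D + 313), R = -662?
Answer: -346104/349 ≈ -991.70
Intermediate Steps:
v(D, t) = 9*(D + t)/(313 + D) (v(D, t) = 9*((t + D)/(D + 313)) = 9*((D + t)/(313 + D)) = 9*(D + t)/(313 + D))
v(R, 30) + (z(-7, -3)*(-42))*(-12) = 9*(-662 + 30)/(313 - 662) + ((1 - 3)*(-42))*(-12) = 9*(-632)/(-349) - 2*(-42)*(-12) = 9*(-1/349)*(-632) + 84*(-12) = 5688/349 - 1008 = -346104/349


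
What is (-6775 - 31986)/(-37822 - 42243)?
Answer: 38761/80065 ≈ 0.48412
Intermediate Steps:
(-6775 - 31986)/(-37822 - 42243) = -38761/(-80065) = -38761*(-1/80065) = 38761/80065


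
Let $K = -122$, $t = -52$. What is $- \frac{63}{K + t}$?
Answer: $\frac{21}{58} \approx 0.36207$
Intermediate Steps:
$- \frac{63}{K + t} = - \frac{63}{-122 - 52} = - \frac{63}{-174} = \left(-63\right) \left(- \frac{1}{174}\right) = \frac{21}{58}$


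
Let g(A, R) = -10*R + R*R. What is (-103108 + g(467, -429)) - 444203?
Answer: -358980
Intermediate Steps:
g(A, R) = R**2 - 10*R (g(A, R) = -10*R + R**2 = R**2 - 10*R)
(-103108 + g(467, -429)) - 444203 = (-103108 - 429*(-10 - 429)) - 444203 = (-103108 - 429*(-439)) - 444203 = (-103108 + 188331) - 444203 = 85223 - 444203 = -358980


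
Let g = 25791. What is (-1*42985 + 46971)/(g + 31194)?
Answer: 3986/56985 ≈ 0.069948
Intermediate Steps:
(-1*42985 + 46971)/(g + 31194) = (-1*42985 + 46971)/(25791 + 31194) = (-42985 + 46971)/56985 = 3986*(1/56985) = 3986/56985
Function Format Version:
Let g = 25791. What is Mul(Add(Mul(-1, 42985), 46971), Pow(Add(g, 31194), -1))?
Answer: Rational(3986, 56985) ≈ 0.069948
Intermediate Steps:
Mul(Add(Mul(-1, 42985), 46971), Pow(Add(g, 31194), -1)) = Mul(Add(Mul(-1, 42985), 46971), Pow(Add(25791, 31194), -1)) = Mul(Add(-42985, 46971), Pow(56985, -1)) = Mul(3986, Rational(1, 56985)) = Rational(3986, 56985)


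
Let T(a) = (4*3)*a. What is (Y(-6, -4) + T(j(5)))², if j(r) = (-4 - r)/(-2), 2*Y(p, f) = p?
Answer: 2601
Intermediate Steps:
Y(p, f) = p/2
j(r) = 2 + r/2 (j(r) = (-4 - r)*(-½) = 2 + r/2)
T(a) = 12*a
(Y(-6, -4) + T(j(5)))² = ((½)*(-6) + 12*(2 + (½)*5))² = (-3 + 12*(2 + 5/2))² = (-3 + 12*(9/2))² = (-3 + 54)² = 51² = 2601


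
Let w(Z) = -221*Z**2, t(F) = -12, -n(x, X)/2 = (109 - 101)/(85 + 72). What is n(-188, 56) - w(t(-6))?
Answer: 4996352/157 ≈ 31824.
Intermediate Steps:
n(x, X) = -16/157 (n(x, X) = -2*(109 - 101)/(85 + 72) = -16/157)
n(-188, 56) - w(t(-6)) = -16/157 - (-221)*(-12)**2 = -16/157 - (-221)*144 = -16/157 - 1*(-31824) = -16/157 + 31824 = 4996352/157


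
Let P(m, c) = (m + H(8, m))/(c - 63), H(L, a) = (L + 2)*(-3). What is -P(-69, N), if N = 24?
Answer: -33/13 ≈ -2.5385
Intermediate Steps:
H(L, a) = -6 - 3*L (H(L, a) = (2 + L)*(-3) = -6 - 3*L)
P(m, c) = (-30 + m)/(-63 + c) (P(m, c) = (m + (-6 - 3*8))/(c - 63) = (m + (-6 - 24))/(-63 + c) = (m - 30)/(-63 + c) = (-30 + m)/(-63 + c))
-P(-69, N) = -(-30 - 69)/(-63 + 24) = -(-99)/(-39) = -(-1)*(-99)/39 = -1*33/13 = -33/13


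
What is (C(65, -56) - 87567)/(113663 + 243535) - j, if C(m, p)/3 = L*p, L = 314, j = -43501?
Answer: 5179443293/119066 ≈ 43501.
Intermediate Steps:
C(m, p) = 942*p (C(m, p) = 3*(314*p) = 942*p)
(C(65, -56) - 87567)/(113663 + 243535) - j = (942*(-56) - 87567)/(113663 + 243535) - 1*(-43501) = (-52752 - 87567)/357198 + 43501 = -140319*1/357198 + 43501 = -46773/119066 + 43501 = 5179443293/119066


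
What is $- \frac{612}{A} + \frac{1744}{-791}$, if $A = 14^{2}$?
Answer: $- \frac{29497}{5537} \approx -5.3273$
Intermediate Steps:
$A = 196$
$- \frac{612}{A} + \frac{1744}{-791} = - \frac{612}{196} + \frac{1744}{-791} = \left(-612\right) \frac{1}{196} + 1744 \left(- \frac{1}{791}\right) = - \frac{153}{49} - \frac{1744}{791} = - \frac{29497}{5537}$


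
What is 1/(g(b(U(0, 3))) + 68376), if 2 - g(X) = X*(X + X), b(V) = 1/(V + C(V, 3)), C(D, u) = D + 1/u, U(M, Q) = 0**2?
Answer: 1/68360 ≈ 1.4628e-5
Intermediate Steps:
U(M, Q) = 0
b(V) = 1/(1/3 + 2*V) (b(V) = 1/(V + (V + 1/3)) = 1/(V + (1/3 + V)) = 1/(1/3 + 2*V))
g(X) = 2 - 2*X**2 (g(X) = 2 - X*(X + X) = 2 - X*2*X = 2 - 2*X**2)
1/(g(b(U(0, 3))) + 68376) = 1/((2 - 2*9/(1 + 6*0)**2) + 68376) = 1/((2 - 2*9/(1 + 0)**2) + 68376) = 1/((2 - 2*(3/1)**2) + 68376) = 1/((2 - 2*(3*1)**2) + 68376) = 1/((2 - 2*3**2) + 68376) = 1/((2 - 2*9) + 68376) = 1/((2 - 18) + 68376) = 1/(-16 + 68376) = 1/68360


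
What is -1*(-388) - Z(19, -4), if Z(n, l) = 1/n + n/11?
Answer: 80720/209 ≈ 386.22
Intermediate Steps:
Z(n, l) = 1/n + n/11 (Z(n, l) = 1/n + n*(1/11) = 1/n + n/11)
-1*(-388) - Z(19, -4) = -1*(-388) - (1/19 + (1/11)*19) = 388 - (1/19 + 19/11) = 388 - 1*372/209 = 388 - 372/209 = 80720/209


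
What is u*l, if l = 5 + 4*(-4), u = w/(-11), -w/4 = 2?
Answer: -8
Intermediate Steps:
w = -8 (w = -4*2 = -8)
u = 8/11 (u = -8/(-11) = -8*(-1/11) = 8/11 ≈ 0.72727)
l = -11 (l = 5 - 16 = -11)
u*l = (8/11)*(-11) = -8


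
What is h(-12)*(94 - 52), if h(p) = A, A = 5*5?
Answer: 1050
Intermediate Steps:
A = 25
h(p) = 25
h(-12)*(94 - 52) = 25*(94 - 52) = 25*42 = 1050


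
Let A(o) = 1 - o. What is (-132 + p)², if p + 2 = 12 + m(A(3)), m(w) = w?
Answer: 15376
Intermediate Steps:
p = 8 (p = -2 + (12 + (1 - 1*3)) = -2 + (12 + (1 - 3)) = -2 + (12 - 2) = -2 + 10 = 8)
(-132 + p)² = (-132 + 8)² = (-124)² = 15376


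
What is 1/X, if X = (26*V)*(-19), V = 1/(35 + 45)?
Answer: -40/247 ≈ -0.16194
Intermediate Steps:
V = 1/80 ≈ 0.012500
X = -247/40 (X = (26*(1/80))*(-19) = (13/40)*(-19) = -247/40 ≈ -6.1750)
1/X = 1/(-247/40) = -40/247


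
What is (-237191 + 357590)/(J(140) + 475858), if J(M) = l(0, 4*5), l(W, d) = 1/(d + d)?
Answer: 4815960/19034321 ≈ 0.25301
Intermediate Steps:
l(W, d) = 1/(2*d)
J(M) = 1/40 (J(M) = 1/(2*((4*5))) = (½)/20 = (½)*(1/20) = 1/40)
(-237191 + 357590)/(J(140) + 475858) = (-237191 + 357590)/(1/40 + 475858) = 120399/(19034321/40) = 120399*(40/19034321) = 4815960/19034321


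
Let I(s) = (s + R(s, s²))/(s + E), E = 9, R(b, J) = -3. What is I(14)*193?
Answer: 2123/23 ≈ 92.304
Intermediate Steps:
I(s) = (-3 + s)/(9 + s) (I(s) = (s - 3)/(s + 9) = (-3 + s)/(9 + s))
I(14)*193 = ((-3 + 14)/(9 + 14))*193 = (11/23)*193 = 2123/23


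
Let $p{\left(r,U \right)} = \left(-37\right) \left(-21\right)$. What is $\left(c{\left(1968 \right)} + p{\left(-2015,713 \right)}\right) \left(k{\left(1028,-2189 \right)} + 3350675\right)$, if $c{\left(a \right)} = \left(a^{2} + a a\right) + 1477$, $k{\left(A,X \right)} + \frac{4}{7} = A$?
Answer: $\frac{181790018414934}{7} \approx 2.597 \cdot 10^{13}$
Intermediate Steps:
$k{\left(A,X \right)} = - \frac{4}{7} + A$
$p{\left(r,U \right)} = 777$
$c{\left(a \right)} = 1477 + 2 a^{2}$ ($c{\left(a \right)} = \left(a^{2} + a^{2}\right) + 1477 = 2 a^{2} + 1477 = 1477 + 2 a^{2}$)
$\left(c{\left(1968 \right)} + p{\left(-2015,713 \right)}\right) \left(k{\left(1028,-2189 \right)} + 3350675\right) = \left(\left(1477 + 2 \cdot 1968^{2}\right) + 777\right) \left(\left(- \frac{4}{7} + 1028\right) + 3350675\right) = \left(\left(1477 + 2 \cdot 3873024\right) + 777\right) \left(\frac{7192}{7} + 3350675\right) = \left(\left(1477 + 7746048\right) + 777\right) \frac{23461917}{7} = \left(7747525 + 777\right) \frac{23461917}{7} = 7748302 \cdot \frac{23461917}{7} = \frac{181790018414934}{7}$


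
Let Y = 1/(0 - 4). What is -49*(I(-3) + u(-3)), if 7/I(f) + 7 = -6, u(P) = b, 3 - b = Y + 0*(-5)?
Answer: -6909/52 ≈ -132.87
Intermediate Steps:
Y = -¼ (Y = 1/(-4) = -¼ ≈ -0.25000)
b = 13/4 (b = 3 - (-¼ + 0*(-5)) = 3 - (-¼ + 0) = 3 - 1*(-¼) = 3 + ¼ = 13/4 ≈ 3.2500)
u(P) = 13/4
I(f) = -7/13 (I(f) = 7/(-7 - 6) = 7/(-13) = 7*(-1/13) = -7/13)
-49*(I(-3) + u(-3)) = -49*(-7/13 + 13/4) = -49*141/52 = -6909/52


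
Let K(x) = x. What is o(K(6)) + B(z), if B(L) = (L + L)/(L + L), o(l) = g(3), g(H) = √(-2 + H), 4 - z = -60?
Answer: 2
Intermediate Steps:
z = 64 (z = 4 - 1*(-60) = 4 + 60 = 64)
o(l) = 1 (o(l) = √(-2 + 3) = √1 = 1)
B(L) = 1 (B(L) = (2*L)/((2*L)) = (2*L)*(1/(2*L)) = 1)
o(K(6)) + B(z) = 1 + 1 = 2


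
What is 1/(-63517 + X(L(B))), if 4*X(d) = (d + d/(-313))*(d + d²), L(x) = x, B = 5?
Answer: -313/19869121 ≈ -1.5753e-5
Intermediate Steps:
X(d) = 78*d*(d + d²)/313 (X(d) = ((d + d/(-313))*(d + d²))/4 = ((d + d*(-1/313))*(d + d²))/4 = ((d - d/313)*(d + d²))/4 = ((312*d/313)*(d + d²))/4 = (312*d*(d + d²)/313)/4 = 78*d*(d + d²)/313)
1/(-63517 + X(L(B))) = 1/(-63517 + (78/313)*5²*(1 + 5)) = 1/(-63517 + (78/313)*25*6) = 1/(-63517 + 11700/313) = 1/(-19869121/313) = -313/19869121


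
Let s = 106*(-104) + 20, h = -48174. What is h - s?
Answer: -37170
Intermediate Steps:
s = -11004 (s = -11024 + 20 = -11004)
h - s = -48174 - 1*(-11004) = -48174 + 11004 = -37170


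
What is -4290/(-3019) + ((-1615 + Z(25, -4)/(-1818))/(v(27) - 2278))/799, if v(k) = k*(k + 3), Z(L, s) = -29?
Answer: 9156818620819/6437686545144 ≈ 1.4224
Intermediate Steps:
v(k) = k*(3 + k)
-4290/(-3019) + ((-1615 + Z(25, -4)/(-1818))/(v(27) - 2278))/799 = -4290/(-3019) + ((-1615 - 29/(-1818))/(27*(3 + 27) - 2278))/799 = -4290*(-1/3019) + ((-1615 - 29*(-1/1818))/(27*30 - 2278))*(1/799) = 4290/3019 + ((-1615 + 29/1818)/(810 - 2278))*(1/799) = 4290/3019 - 2936041/1818/(-1468)*(1/799) = 4290/3019 - 2936041/1818*(-1/1468)*(1/799) = 4290/3019 + (2936041/2668824)*(1/799) = 4290/3019 + 2936041/2132390376 = 9156818620819/6437686545144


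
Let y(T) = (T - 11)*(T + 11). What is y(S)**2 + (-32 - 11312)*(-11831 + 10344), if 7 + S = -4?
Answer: 16868528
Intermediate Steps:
S = -11 (S = -7 - 4 = -11)
y(T) = (-11 + T)*(11 + T)
y(S)**2 + (-32 - 11312)*(-11831 + 10344) = (-121 + (-11)**2)**2 + (-32 - 11312)*(-11831 + 10344) = (-121 + 121)**2 - 11344*(-1487) = 0**2 + 16868528 = 0 + 16868528 = 16868528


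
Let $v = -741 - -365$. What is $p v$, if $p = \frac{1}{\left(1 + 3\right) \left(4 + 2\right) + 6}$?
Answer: $- \frac{188}{15} \approx -12.533$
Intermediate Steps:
$v = -376$ ($v = -741 + 365 = -376$)
$p = \frac{1}{30}$ ($p = \frac{1}{4 \cdot 6 + 6} = \frac{1}{24 + 6} = \frac{1}{30} \approx 0.033333$)
$p v = \frac{1}{30} \left(-376\right) = - \frac{188}{15}$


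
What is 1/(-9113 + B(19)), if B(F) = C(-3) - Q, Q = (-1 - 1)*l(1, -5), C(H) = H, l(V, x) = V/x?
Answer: -5/45582 ≈ -0.00010969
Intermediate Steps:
Q = ⅖ (Q = (-1 - 1)*(1/(-5)) = -2*(-1)/5 = -2*(-⅕) = ⅖ ≈ 0.40000)
B(F) = -17/5 (B(F) = -3 - 1*⅖ = -3 - ⅖ = -17/5)
1/(-9113 + B(19)) = 1/(-9113 - 17/5) = 1/(-45582/5) = -5/45582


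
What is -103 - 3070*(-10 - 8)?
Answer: 55157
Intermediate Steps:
-103 - 3070*(-10 - 8) = -103 - 3070*(-18) = -103 - 307*(-180) = -103 + 55260 = 55157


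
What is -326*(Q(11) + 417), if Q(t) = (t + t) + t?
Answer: -146700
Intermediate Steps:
Q(t) = 3*t (Q(t) = 2*t + t = 3*t)
-326*(Q(11) + 417) = -326*(3*11 + 417) = -326*(33 + 417) = -326*450 = -146700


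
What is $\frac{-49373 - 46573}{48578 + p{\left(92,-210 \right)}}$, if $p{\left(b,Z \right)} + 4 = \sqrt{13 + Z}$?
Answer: $- \frac{1553493668}{786477891} + \frac{31982 i \sqrt{197}}{786477891} \approx -1.9753 + 0.00057076 i$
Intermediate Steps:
$p{\left(b,Z \right)} = -4 + \sqrt{13 + Z}$
$\frac{-49373 - 46573}{48578 + p{\left(92,-210 \right)}} = \frac{-49373 - 46573}{48578 - \left(4 - \sqrt{13 - 210}\right)} = - \frac{95946}{48578 - \left(4 - \sqrt{-197}\right)} = - \frac{95946}{48578 - \left(4 - i \sqrt{197}\right)} = - \frac{95946}{48574 + i \sqrt{197}}$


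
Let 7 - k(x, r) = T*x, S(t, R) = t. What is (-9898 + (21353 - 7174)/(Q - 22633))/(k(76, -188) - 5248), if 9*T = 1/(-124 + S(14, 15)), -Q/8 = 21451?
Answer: 317230913505/167970357979 ≈ 1.8886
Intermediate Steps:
Q = -171608 (Q = -8*21451 = -171608)
T = -1/990 (T = 1/(9*(-124 + 14)) = (1/9)/(-110) = (1/9)*(-1/110) = -1/990 ≈ -0.0010101)
k(x, r) = 7 + x/990 (k(x, r) = 7 - (-1)*x/990 = 7 + x/990)
(-9898 + (21353 - 7174)/(Q - 22633))/(k(76, -188) - 5248) = (-9898 + (21353 - 7174)/(-171608 - 22633))/((7 + (1/990)*76) - 5248) = (-9898 + 14179/(-194241))/((7 + 38/495) - 5248) = (-9898 + 14179*(-1/194241))/(3503/495 - 5248) = (-9898 - 14179/194241)/(-2594257/495) = -1922611597/194241*(-495/2594257) = 317230913505/167970357979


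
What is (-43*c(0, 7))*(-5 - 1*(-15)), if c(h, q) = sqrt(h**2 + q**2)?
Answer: -3010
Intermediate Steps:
(-43*c(0, 7))*(-5 - 1*(-15)) = (-43*sqrt(0**2 + 7**2))*(-5 - 1*(-15)) = (-43*sqrt(0 + 49))*(-5 + 15) = -43*sqrt(49)*10 = -43*7*10 = -301*10 = -3010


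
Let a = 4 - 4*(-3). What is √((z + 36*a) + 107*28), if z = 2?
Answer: √3574 ≈ 59.783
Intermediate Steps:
a = 16 (a = 4 + 12 = 16)
√((z + 36*a) + 107*28) = √((2 + 36*16) + 107*28) = √((2 + 576) + 2996) = √(578 + 2996) = √3574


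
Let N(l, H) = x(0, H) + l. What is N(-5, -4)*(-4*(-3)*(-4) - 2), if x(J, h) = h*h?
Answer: -550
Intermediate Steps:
x(J, h) = h**2
N(l, H) = l + H**2 (N(l, H) = H**2 + l = l + H**2)
N(-5, -4)*(-4*(-3)*(-4) - 2) = (-5 + (-4)**2)*(-4*(-3)*(-4) - 2) = (-5 + 16)*(12*(-4) - 2) = 11*(-48 - 2) = 11*(-50) = -550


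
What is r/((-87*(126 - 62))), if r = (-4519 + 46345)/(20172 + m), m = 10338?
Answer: -6971/28313280 ≈ -0.00024621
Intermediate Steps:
r = 6971/5085 (r = (-4519 + 46345)/(20172 + 10338) = 41826/30510 = 41826*(1/30510) = 6971/5085 ≈ 1.3709)
r/((-87*(126 - 62))) = 6971/(5085*((-87*(126 - 62)))) = 6971/(5085*((-87*64))) = (6971/5085)/(-5568) = (6971/5085)*(-1/5568) = -6971/28313280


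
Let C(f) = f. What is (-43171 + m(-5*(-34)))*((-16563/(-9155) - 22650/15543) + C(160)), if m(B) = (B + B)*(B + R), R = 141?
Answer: 475888642492757/47432055 ≈ 1.0033e+7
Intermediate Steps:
m(B) = 2*B*(141 + B) (m(B) = (B + B)*(B + 141) = (2*B)*(141 + B) = 2*B*(141 + B))
(-43171 + m(-5*(-34)))*((-16563/(-9155) - 22650/15543) + C(160)) = (-43171 + 2*(-5*(-34))*(141 - 5*(-34)))*((-16563/(-9155) - 22650/15543) + 160) = (-43171 + 2*170*(141 + 170))*((-16563*(-1/9155) - 22650*1/15543) + 160) = (-43171 + 2*170*311)*((16563/9155 - 7550/5181) + 160) = (-43171 + 105740)*(16692653/47432055 + 160) = 62569*(7605821453/47432055) = 475888642492757/47432055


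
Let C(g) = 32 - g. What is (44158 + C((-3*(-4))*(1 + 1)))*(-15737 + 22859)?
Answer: 314550252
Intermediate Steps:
(44158 + C((-3*(-4))*(1 + 1)))*(-15737 + 22859) = (44158 + (32 - (-3*(-4))*(1 + 1)))*(-15737 + 22859) = (44158 + (32 - 12*2))*7122 = (44158 + (32 - 1*24))*7122 = (44158 + (32 - 24))*7122 = (44158 + 8)*7122 = 44166*7122 = 314550252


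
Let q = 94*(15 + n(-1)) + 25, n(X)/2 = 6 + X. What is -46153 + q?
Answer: -43778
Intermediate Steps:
n(X) = 12 + 2*X (n(X) = 2*(6 + X) = 12 + 2*X)
q = 2375 (q = 94*(15 + (12 + 2*(-1))) + 25 = 94*(15 + (12 - 2)) + 25 = 94*(15 + 10) + 25 = 94*25 + 25 = 2350 + 25 = 2375)
-46153 + q = -46153 + 2375 = -43778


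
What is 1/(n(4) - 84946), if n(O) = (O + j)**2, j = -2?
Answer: -1/84942 ≈ -1.1773e-5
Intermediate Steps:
n(O) = (-2 + O)**2 (n(O) = (O - 2)**2 = (-2 + O)**2)
1/(n(4) - 84946) = 1/((-2 + 4)**2 - 84946) = 1/(2**2 - 84946) = 1/(4 - 84946) = 1/(-84942) = -1/84942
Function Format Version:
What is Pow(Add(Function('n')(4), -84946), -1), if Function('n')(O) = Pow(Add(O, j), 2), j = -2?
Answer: Rational(-1, 84942) ≈ -1.1773e-5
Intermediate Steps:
Function('n')(O) = Pow(Add(-2, O), 2) (Function('n')(O) = Pow(Add(O, -2), 2) = Pow(Add(-2, O), 2))
Pow(Add(Function('n')(4), -84946), -1) = Pow(Add(Pow(Add(-2, 4), 2), -84946), -1) = Pow(Add(Pow(2, 2), -84946), -1) = Pow(Add(4, -84946), -1) = Pow(-84942, -1) = Rational(-1, 84942)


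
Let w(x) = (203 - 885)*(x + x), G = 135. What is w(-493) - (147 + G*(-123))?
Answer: 688910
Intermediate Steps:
w(x) = -1364*x
w(-493) - (147 + G*(-123)) = -1364*(-493) - (147 + 135*(-123)) = 672452 - (147 - 16605) = 672452 - 1*(-16458) = 672452 + 16458 = 688910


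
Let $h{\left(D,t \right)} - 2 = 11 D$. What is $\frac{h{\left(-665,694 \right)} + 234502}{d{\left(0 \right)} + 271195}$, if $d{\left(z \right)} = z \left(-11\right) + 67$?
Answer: $\frac{227189}{271262} \approx 0.83753$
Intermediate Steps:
$h{\left(D,t \right)} = 2 + 11 D$
$d{\left(z \right)} = 67 - 11 z$ ($d{\left(z \right)} = - 11 z + 67 = 67 - 11 z$)
$\frac{h{\left(-665,694 \right)} + 234502}{d{\left(0 \right)} + 271195} = \frac{\left(2 + 11 \left(-665\right)\right) + 234502}{\left(67 - 0\right) + 271195} = \frac{\left(2 - 7315\right) + 234502}{\left(67 + 0\right) + 271195} = \frac{-7313 + 234502}{67 + 271195} = \frac{227189}{271262}$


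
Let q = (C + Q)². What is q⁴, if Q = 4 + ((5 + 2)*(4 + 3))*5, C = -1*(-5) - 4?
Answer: 15258789062500000000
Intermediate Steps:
C = 1 (C = 5 - 4 = 1)
Q = 249 (Q = 4 + (7*7)*5 = 4 + 49*5 = 4 + 245 = 249)
q = 62500 (q = (1 + 249)² = 250² = 62500)
q⁴ = 62500⁴ = 15258789062500000000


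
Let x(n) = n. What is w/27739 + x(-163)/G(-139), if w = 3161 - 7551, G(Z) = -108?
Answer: 4047337/2995812 ≈ 1.3510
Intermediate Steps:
w = -4390
w/27739 + x(-163)/G(-139) = -4390/27739 - 163/(-108) = -4390*1/27739 - 163*(-1/108) = -4390/27739 + 163/108 = 4047337/2995812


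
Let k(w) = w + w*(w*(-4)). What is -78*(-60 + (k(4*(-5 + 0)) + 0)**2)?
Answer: -204698520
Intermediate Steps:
k(w) = w - 4*w**2 (k(w) = w + w*(-4*w) = w - 4*w**2)
-78*(-60 + (k(4*(-5 + 0)) + 0)**2) = -78*(-60 + ((4*(-5 + 0))*(1 - 16*(-5 + 0)) + 0)**2) = -78*(-60 + ((4*(-5))*(1 - 16*(-5)) + 0)**2) = -78*(-60 + (-20*(1 - 4*(-20)) + 0)**2) = -78*(-60 + (-20*(1 + 80) + 0)**2) = -78*(-60 + (-20*81 + 0)**2) = -78*(-60 + (-1620 + 0)**2) = -78*(-60 + (-1620)**2) = -78*(-60 + 2624400) = -78*2624340 = -204698520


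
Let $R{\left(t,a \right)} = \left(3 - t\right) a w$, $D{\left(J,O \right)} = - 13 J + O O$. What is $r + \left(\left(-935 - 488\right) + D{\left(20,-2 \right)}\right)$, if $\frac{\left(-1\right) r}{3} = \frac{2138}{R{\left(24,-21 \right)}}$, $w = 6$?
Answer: $- \frac{741508}{441} \approx -1681.4$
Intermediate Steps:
$D{\left(J,O \right)} = O^{2} - 13 J$ ($D{\left(J,O \right)} = - 13 J + O^{2} = O^{2} - 13 J$)
$R{\left(t,a \right)} = 6 a \left(3 - t\right)$ ($R{\left(t,a \right)} = \left(3 - t\right) a 6 = a \left(3 - t\right) 6 = 6 a \left(3 - t\right)$)
$r = - \frac{1069}{441}$ ($r = - 3 \frac{2138}{6 \left(-21\right) \left(3 - 24\right)} = - 3 \frac{2138}{6 \left(-21\right) \left(-21\right)} = - 3 \cdot \frac{2138}{2646} = - 3 \cdot 2138 \cdot \frac{1}{2646} = \left(-3\right) \frac{1069}{1323} = - \frac{1069}{441} \approx -2.424$)
$r + \left(\left(-935 - 488\right) + D{\left(20,-2 \right)}\right) = - \frac{1069}{441} + \left(\left(-935 - 488\right) + \left(\left(-2\right)^{2} - 260\right)\right) = - \frac{1069}{441} + \left(-1423 + \left(4 - 260\right)\right) = - \frac{1069}{441} - 1679 = - \frac{741508}{441}$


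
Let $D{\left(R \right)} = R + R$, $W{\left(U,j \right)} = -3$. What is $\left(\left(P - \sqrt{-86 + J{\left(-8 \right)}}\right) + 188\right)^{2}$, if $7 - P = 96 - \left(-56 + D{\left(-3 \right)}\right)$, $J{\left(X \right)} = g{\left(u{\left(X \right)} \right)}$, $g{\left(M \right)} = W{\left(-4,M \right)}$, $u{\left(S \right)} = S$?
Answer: $\left(37 - i \sqrt{89}\right)^{2} \approx 1280.0 - 698.11 i$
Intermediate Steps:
$g{\left(M \right)} = -3$
$J{\left(X \right)} = -3$
$D{\left(R \right)} = 2 R$
$P = -151$ ($P = 7 - \left(96 - \left(-56 + 2 \left(-3\right)\right)\right) = 7 - \left(96 - \left(-56 - 6\right)\right) = 7 - \left(96 - -62\right) = 7 - \left(96 + 62\right) = 7 - 158 = -151$)
$\left(\left(P - \sqrt{-86 + J{\left(-8 \right)}}\right) + 188\right)^{2} = \left(\left(-151 - \sqrt{-86 - 3}\right) + 188\right)^{2} = \left(\left(-151 - \sqrt{-89}\right) + 188\right)^{2} = \left(\left(-151 - i \sqrt{89}\right) + 188\right)^{2} = \left(37 - i \sqrt{89}\right)^{2}$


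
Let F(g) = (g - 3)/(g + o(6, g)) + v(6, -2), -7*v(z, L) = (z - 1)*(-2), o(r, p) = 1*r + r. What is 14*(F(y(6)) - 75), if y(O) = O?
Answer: -3083/3 ≈ -1027.7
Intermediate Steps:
o(r, p) = 2*r (o(r, p) = r + r = 2*r)
v(z, L) = -2/7 + 2*z/7 (v(z, L) = -(z - 1)*(-2)/7 = -(-1 + z)*(-2)/7 = -(2 - 2*z)/7 = -2/7 + 2*z/7)
F(g) = 10/7 + (-3 + g)/(12 + g) (F(g) = (g - 3)/(g + 2*6) + (-2/7 + (2/7)*6) = (-3 + g)/(g + 12) + (-2/7 + 12/7) = (-3 + g)/(12 + g) + 10/7 = 10/7 + (-3 + g)/(12 + g))
14*(F(y(6)) - 75) = 14*((99 + 17*6)/(7*(12 + 6)) - 75) = 14*((⅐)*(99 + 102)/18 - 75) = 14*((⅐)*(1/18)*201 - 75) = 14*(67/42 - 75) = 14*(-3083/42) = -3083/3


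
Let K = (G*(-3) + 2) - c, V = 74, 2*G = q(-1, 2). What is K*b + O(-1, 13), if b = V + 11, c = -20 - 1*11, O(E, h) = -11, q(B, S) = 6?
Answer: 2029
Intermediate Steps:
G = 3 (G = (1/2)*6 = 3)
c = -31 (c = -20 - 11 = -31)
K = 24 (K = (3*(-3) + 2) - 1*(-31) = (-9 + 2) + 31 = -7 + 31 = 24)
b = 85 (b = 74 + 11 = 85)
K*b + O(-1, 13) = 24*85 - 11 = 2040 - 11 = 2029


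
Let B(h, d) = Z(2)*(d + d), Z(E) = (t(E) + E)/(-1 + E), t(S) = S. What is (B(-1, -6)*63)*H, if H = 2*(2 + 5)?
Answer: -42336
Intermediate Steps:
Z(E) = 2*E/(-1 + E) (Z(E) = (E + E)/(-1 + E) = (2*E)/(-1 + E) = 2*E/(-1 + E))
B(h, d) = 8*d (B(h, d) = (2*2/(-1 + 2))*(d + d) = (2*2/1)*(2*d) = (2*2*1)*(2*d) = 4*(2*d) = 8*d)
H = 14 (H = 2*7 = 14)
(B(-1, -6)*63)*H = ((8*(-6))*63)*14 = -48*63*14 = -3024*14 = -42336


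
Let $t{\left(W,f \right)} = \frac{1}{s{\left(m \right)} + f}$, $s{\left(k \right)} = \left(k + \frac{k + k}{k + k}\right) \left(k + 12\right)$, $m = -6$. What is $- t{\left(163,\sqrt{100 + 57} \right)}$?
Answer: $\frac{30}{743} + \frac{\sqrt{157}}{743} \approx 0.057241$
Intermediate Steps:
$s{\left(k \right)} = \left(1 + k\right) \left(12 + k\right)$ ($s{\left(k \right)} = \left(k + \frac{2 k}{2 k}\right) \left(12 + k\right) = \left(k + 2 k \frac{1}{2 k}\right) \left(12 + k\right) = \left(k + 1\right) \left(12 + k\right) = \left(1 + k\right) \left(12 + k\right)$)
$t{\left(W,f \right)} = \frac{1}{-30 + f}$ ($t{\left(W,f \right)} = \frac{1}{\left(12 + \left(-6\right)^{2} + 13 \left(-6\right)\right) + f} = \frac{1}{\left(12 + 36 - 78\right) + f} = \frac{1}{-30 + f}$)
$- t{\left(163,\sqrt{100 + 57} \right)} = - \frac{1}{-30 + \sqrt{100 + 57}} = - \frac{1}{-30 + \sqrt{157}}$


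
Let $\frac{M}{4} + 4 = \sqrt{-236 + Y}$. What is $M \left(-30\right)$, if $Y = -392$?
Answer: $480 - 240 i \sqrt{157} \approx 480.0 - 3007.2 i$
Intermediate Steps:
$M = -16 + 8 i \sqrt{157}$ ($M = -16 + 4 \sqrt{-236 - 392} = -16 + 4 \sqrt{-628} = -16 + 4 \cdot 2 i \sqrt{157} = -16 + 8 i \sqrt{157} \approx -16.0 + 100.24 i$)
$M \left(-30\right) = \left(-16 + 8 i \sqrt{157}\right) \left(-30\right) = 480 - 240 i \sqrt{157}$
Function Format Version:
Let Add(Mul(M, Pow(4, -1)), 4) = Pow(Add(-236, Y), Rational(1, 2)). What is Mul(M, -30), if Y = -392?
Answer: Add(480, Mul(-240, I, Pow(157, Rational(1, 2)))) ≈ Add(480.00, Mul(-3007.2, I))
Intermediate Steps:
M = Add(-16, Mul(8, I, Pow(157, Rational(1, 2)))) (M = Add(-16, Mul(4, Pow(Add(-236, -392), Rational(1, 2)))) = Add(-16, Mul(4, Pow(-628, Rational(1, 2)))) = Add(-16, Mul(4, Mul(2, I, Pow(157, Rational(1, 2))))) = Add(-16, Mul(8, I, Pow(157, Rational(1, 2)))) ≈ Add(-16.000, Mul(100.24, I)))
Mul(M, -30) = Mul(Add(-16, Mul(8, I, Pow(157, Rational(1, 2)))), -30) = Add(480, Mul(-240, I, Pow(157, Rational(1, 2))))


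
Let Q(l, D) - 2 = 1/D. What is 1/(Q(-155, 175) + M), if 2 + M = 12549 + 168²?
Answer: 175/7135276 ≈ 2.4526e-5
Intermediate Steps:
Q(l, D) = 2 + 1/D
M = 40771 (M = -2 + (12549 + 168²) = -2 + (12549 + 28224) = -2 + 40773 = 40771)
1/(Q(-155, 175) + M) = 1/((2 + 1/175) + 40771) = 1/(351/175 + 40771) = 1/(7135276/175) = 175/7135276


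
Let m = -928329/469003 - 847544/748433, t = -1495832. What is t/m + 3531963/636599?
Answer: 334258402547003153026739/695352464138120311 ≈ 4.8070e+5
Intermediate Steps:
m = -1092292737089/351017322299 (m = -928329*1/469003 - 847544*1/748433 = -928329/469003 - 847544/748433 = -1092292737089/351017322299 ≈ -3.1118)
t/m + 3531963/636599 = -1495832/(-1092292737089/351017322299) + 3531963/636599 = -1495832*(-351017322299/1092292737089) + 3531963*(1/636599) = 525062943249157768/1092292737089 + 3531963/636599 = 334258402547003153026739/695352464138120311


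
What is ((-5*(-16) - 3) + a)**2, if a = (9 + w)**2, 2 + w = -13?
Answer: 12769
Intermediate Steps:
w = -15 (w = -2 - 13 = -15)
a = 36 (a = (9 - 15)**2 = (-6)**2 = 36)
((-5*(-16) - 3) + a)**2 = ((-5*(-16) - 3) + 36)**2 = ((80 - 3) + 36)**2 = (77 + 36)**2 = 113**2 = 12769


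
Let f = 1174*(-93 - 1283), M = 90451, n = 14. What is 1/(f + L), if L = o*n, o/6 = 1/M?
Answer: -90451/146116716140 ≈ -6.1903e-7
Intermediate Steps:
o = 6/90451 ≈ 6.6334e-5
f = -1615424 (f = 1174*(-1376) = -1615424)
L = 84/90451 (L = (6/90451)*14 = 84/90451 ≈ 0.00092868)
1/(f + L) = 1/(-1615424 + 84/90451) = 1/(-146116716140/90451) = -90451/146116716140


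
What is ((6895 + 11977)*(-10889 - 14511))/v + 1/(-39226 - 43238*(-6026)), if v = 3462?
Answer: -39700311860786623/286727492928 ≈ -1.3846e+5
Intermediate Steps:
((6895 + 11977)*(-10889 - 14511))/v + 1/(-39226 - 43238*(-6026)) = ((6895 + 11977)*(-10889 - 14511))/3462 + 1/(-39226 - 43238*(-6026)) = (18872*(-25400))*(1/3462) - 1/6026/(-82464) = -479348800*1/3462 - 1/82464*(-1/6026) = -239674400/1731 + 1/496928064 = -39700311860786623/286727492928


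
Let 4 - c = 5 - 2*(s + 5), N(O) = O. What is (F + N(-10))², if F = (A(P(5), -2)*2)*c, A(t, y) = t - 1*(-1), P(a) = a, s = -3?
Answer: 676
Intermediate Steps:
A(t, y) = 1 + t (A(t, y) = t + 1 = 1 + t)
c = 3 (c = 4 - (5 - 2*(-3 + 5)) = 4 - (5 - 2*2) = 4 - (5 - 1*4) = 4 - (5 - 4) = 4 - 1*1 = 4 - 1 = 3)
F = 36 (F = ((1 + 5)*2)*3 = (6*2)*3 = 12*3 = 36)
(F + N(-10))² = (36 - 10)² = 26² = 676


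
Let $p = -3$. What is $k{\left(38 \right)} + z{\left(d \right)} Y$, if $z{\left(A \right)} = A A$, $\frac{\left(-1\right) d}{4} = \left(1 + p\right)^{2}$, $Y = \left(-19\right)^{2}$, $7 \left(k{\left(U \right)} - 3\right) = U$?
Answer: $\frac{646971}{7} \approx 92424.0$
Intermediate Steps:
$k{\left(U \right)} = 3 + \frac{U}{7}$
$Y = 361$
$d = -16$ ($d = - 4 \left(1 - 3\right)^{2} = - 4 \left(-2\right)^{2} = \left(-4\right) 4 = -16$)
$z{\left(A \right)} = A^{2}$
$k{\left(38 \right)} + z{\left(d \right)} Y = \left(3 + \frac{1}{7} \cdot 38\right) + \left(-16\right)^{2} \cdot 361 = \left(3 + \frac{38}{7}\right) + 256 \cdot 361 = \frac{59}{7} + 92416 = \frac{646971}{7}$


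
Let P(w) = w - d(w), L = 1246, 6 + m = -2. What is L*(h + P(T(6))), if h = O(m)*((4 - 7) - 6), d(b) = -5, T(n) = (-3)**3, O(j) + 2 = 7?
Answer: -83482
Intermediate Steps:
m = -8 (m = -6 - 2 = -8)
O(j) = 5 (O(j) = -2 + 7 = 5)
T(n) = -27
P(w) = 5 + w (P(w) = w - 1*(-5) = w + 5 = 5 + w)
h = -45 (h = 5*((4 - 7) - 6) = 5*(-3 - 6) = 5*(-9) = -45)
L*(h + P(T(6))) = 1246*(-45 + (5 - 27)) = 1246*(-45 - 22) = 1246*(-67) = -83482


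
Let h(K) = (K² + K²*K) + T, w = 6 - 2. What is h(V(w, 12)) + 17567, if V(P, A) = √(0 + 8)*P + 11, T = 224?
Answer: 23595 + 4104*√2 ≈ 29399.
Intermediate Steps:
w = 4
V(P, A) = 11 + 2*P*√2 (V(P, A) = √8*P + 11 = (2*√2)*P + 11 = 2*P*√2 + 11 = 11 + 2*P*√2)
h(K) = 224 + K² + K³ (h(K) = (K² + K²*K) + 224 = (K² + K³) + 224 = 224 + K² + K³)
h(V(w, 12)) + 17567 = (224 + (11 + 2*4*√2)² + (11 + 2*4*√2)³) + 17567 = (224 + (11 + 8*√2)² + (11 + 8*√2)³) + 17567 = 17791 + (11 + 8*√2)² + (11 + 8*√2)³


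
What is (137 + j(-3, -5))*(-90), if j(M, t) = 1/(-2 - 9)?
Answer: -135540/11 ≈ -12322.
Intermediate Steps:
j(M, t) = -1/11 (j(M, t) = 1/(-11) = -1/11)
(137 + j(-3, -5))*(-90) = (137 - 1/11)*(-90) = (1506/11)*(-90) = -135540/11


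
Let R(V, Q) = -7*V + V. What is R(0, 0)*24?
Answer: 0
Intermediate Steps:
R(V, Q) = -6*V
R(0, 0)*24 = -6*0*24 = 0*24 = 0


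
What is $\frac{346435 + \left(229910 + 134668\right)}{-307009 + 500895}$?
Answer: $\frac{711013}{193886} \approx 3.6672$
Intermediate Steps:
$\frac{346435 + \left(229910 + 134668\right)}{-307009 + 500895} = \frac{346435 + 364578}{193886} = 711013 \cdot \frac{1}{193886} = \frac{711013}{193886}$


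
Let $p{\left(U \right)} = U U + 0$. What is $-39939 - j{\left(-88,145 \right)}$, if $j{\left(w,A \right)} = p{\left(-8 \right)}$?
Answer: $-40003$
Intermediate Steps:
$p{\left(U \right)} = U^{2}$ ($p{\left(U \right)} = U^{2} + 0 = U^{2}$)
$j{\left(w,A \right)} = 64$ ($j{\left(w,A \right)} = \left(-8\right)^{2} = 64$)
$-39939 - j{\left(-88,145 \right)} = -39939 - 64 = -40003$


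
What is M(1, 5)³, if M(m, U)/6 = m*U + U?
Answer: 216000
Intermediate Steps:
M(m, U) = 6*U + 6*U*m (M(m, U) = 6*(m*U + U) = 6*(U*m + U) = 6*(U + U*m) = 6*U + 6*U*m)
M(1, 5)³ = (6*5*(1 + 1))³ = (6*5*2)³ = 60³ = 216000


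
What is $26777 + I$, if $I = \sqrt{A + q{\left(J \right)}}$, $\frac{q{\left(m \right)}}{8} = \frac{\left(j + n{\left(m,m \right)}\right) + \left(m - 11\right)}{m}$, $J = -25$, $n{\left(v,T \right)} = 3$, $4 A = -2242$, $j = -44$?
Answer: $26777 + \frac{3 i \sqrt{5954}}{10} \approx 26777.0 + 23.149 i$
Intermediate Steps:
$A = - \frac{1121}{2}$ ($A = \frac{1}{4} \left(-2242\right) = - \frac{1121}{2} \approx -560.5$)
$q{\left(m \right)} = \frac{8 \left(-52 + m\right)}{m}$ ($q{\left(m \right)} = 8 \frac{\left(-44 + 3\right) + \left(m - 11\right)}{m} = 8 \frac{-41 + \left(m - 11\right)}{m} = 8 \frac{-41 + \left(-11 + m\right)}{m} = 8 \frac{-52 + m}{m} = \frac{8 \left(-52 + m\right)}{m}$)
$I = \frac{3 i \sqrt{5954}}{10}$ ($I = \sqrt{- \frac{1121}{2} - \left(-8 + \frac{416}{-25}\right)} = \sqrt{- \frac{1121}{2} + \left(8 - - \frac{416}{25}\right)} = \sqrt{- \frac{1121}{2} + \left(8 + \frac{416}{25}\right)} = \sqrt{- \frac{1121}{2} + \frac{616}{25}} = \sqrt{- \frac{26793}{50}} = \frac{3 i \sqrt{5954}}{10} \approx 23.149 i$)
$26777 + I = 26777 + \frac{3 i \sqrt{5954}}{10}$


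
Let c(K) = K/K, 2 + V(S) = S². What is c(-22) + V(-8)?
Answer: 63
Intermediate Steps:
V(S) = -2 + S²
c(K) = 1
c(-22) + V(-8) = 1 + (-2 + (-8)²) = 1 + (-2 + 64) = 1 + 62 = 63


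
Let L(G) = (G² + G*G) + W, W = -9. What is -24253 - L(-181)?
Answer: -89766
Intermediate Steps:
L(G) = -9 + 2*G² (L(G) = (G² + G*G) - 9 = (G² + G²) - 9 = 2*G² - 9 = -9 + 2*G²)
-24253 - L(-181) = -24253 - (-9 + 2*(-181)²) = -24253 - (-9 + 2*32761) = -24253 - (-9 + 65522) = -24253 - 1*65513 = -24253 - 65513 = -89766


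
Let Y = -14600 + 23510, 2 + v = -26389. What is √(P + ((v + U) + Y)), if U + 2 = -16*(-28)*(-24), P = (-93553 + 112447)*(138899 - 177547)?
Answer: I*√730243547 ≈ 27023.0*I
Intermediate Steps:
v = -26391 (v = -2 - 26389 = -26391)
Y = 8910
P = -730215312 (P = 18894*(-38648) = -730215312)
U = -10754 (U = -2 - 16*(-28)*(-24) = -2 + 448*(-24) = -2 - 10752 = -10754)
√(P + ((v + U) + Y)) = √(-730215312 + ((-26391 - 10754) + 8910)) = √(-730215312 + (-37145 + 8910)) = √(-730215312 - 28235) = √(-730243547) = I*√730243547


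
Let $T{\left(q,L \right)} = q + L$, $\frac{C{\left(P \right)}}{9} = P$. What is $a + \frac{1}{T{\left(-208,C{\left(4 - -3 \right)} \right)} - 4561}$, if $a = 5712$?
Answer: $\frac{26880671}{4706} \approx 5712.0$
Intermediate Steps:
$C{\left(P \right)} = 9 P$
$T{\left(q,L \right)} = L + q$
$a + \frac{1}{T{\left(-208,C{\left(4 - -3 \right)} \right)} - 4561} = 5712 + \frac{1}{\left(9 \left(4 - -3\right) - 208\right) - 4561} = 5712 + \frac{1}{\left(9 \left(4 + 3\right) - 208\right) - 4561} = 5712 + \frac{1}{\left(9 \cdot 7 - 208\right) - 4561} = 5712 + \frac{1}{\left(63 - 208\right) - 4561} = 5712 + \frac{1}{-145 - 4561} = 5712 + \frac{1}{-4706} = 5712 - \frac{1}{4706} = \frac{26880671}{4706}$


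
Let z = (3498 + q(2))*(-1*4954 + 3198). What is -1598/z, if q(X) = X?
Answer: 799/3073000 ≈ 0.00026001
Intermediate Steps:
z = -6146000 (z = (3498 + 2)*(-1*4954 + 3198) = 3500*(-4954 + 3198) = 3500*(-1756) = -6146000)
-1598/z = -1598/(-6146000) = -1598*(-1/6146000) = 799/3073000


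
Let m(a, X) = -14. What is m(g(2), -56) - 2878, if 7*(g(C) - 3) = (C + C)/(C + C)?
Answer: -2892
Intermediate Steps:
g(C) = 22/7 (g(C) = 3 + ((C + C)/(C + C))/7 = 3 + ((2*C)/((2*C)))/7 = 3 + ((2*C)*(1/(2*C)))/7 = 3 + (1/7)*1 = 3 + 1/7 = 22/7)
m(g(2), -56) - 2878 = -14 - 2878 = -2892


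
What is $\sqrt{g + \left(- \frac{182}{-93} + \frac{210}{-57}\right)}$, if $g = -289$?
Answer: $\frac{i \sqrt{907734405}}{1767} \approx 17.051 i$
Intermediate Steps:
$\sqrt{g + \left(- \frac{182}{-93} + \frac{210}{-57}\right)} = \sqrt{-289 + \left(- \frac{182}{-93} + \frac{210}{-57}\right)} = \sqrt{-289 + \left(\left(-182\right) \left(- \frac{1}{93}\right) + 210 \left(- \frac{1}{57}\right)\right)} = \sqrt{-289 + \left(\frac{182}{93} - \frac{70}{19}\right)} = \sqrt{-289 - \frac{3052}{1767}} = \sqrt{- \frac{513715}{1767}} = \frac{i \sqrt{907734405}}{1767}$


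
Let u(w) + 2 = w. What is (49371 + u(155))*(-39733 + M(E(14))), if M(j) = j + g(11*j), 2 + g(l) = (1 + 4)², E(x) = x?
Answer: -1965904704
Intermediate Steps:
u(w) = -2 + w
g(l) = 23 (g(l) = -2 + (1 + 4)² = -2 + 5² = -2 + 25 = 23)
M(j) = 23 + j (M(j) = j + 23 = 23 + j)
(49371 + u(155))*(-39733 + M(E(14))) = (49371 + (-2 + 155))*(-39733 + (23 + 14)) = (49371 + 153)*(-39733 + 37) = 49524*(-39696) = -1965904704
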